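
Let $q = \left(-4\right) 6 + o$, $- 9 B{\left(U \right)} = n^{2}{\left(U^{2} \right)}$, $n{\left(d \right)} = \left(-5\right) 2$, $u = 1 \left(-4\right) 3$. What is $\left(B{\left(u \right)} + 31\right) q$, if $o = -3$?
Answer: $-537$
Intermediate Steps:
$u = -12$ ($u = \left(-4\right) 3 = -12$)
$n{\left(d \right)} = -10$
$B{\left(U \right)} = - \frac{100}{9}$ ($B{\left(U \right)} = - \frac{\left(-10\right)^{2}}{9} = \left(- \frac{1}{9}\right) 100 = - \frac{100}{9}$)
$q = -27$ ($q = \left(-4\right) 6 - 3 = -24 - 3 = -27$)
$\left(B{\left(u \right)} + 31\right) q = \left(- \frac{100}{9} + 31\right) \left(-27\right) = \frac{179}{9} \left(-27\right) = -537$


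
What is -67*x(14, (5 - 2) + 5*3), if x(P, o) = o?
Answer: -1206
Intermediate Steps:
-67*x(14, (5 - 2) + 5*3) = -67*((5 - 2) + 5*3) = -67*(3 + 15) = -67*18 = -1206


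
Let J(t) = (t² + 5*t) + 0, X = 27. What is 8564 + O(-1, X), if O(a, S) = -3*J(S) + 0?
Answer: 5972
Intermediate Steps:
J(t) = t² + 5*t
O(a, S) = -3*S*(5 + S) (O(a, S) = -3*S*(5 + S) + 0 = -3*S*(5 + S))
8564 + O(-1, X) = 8564 - 3*27*(5 + 27) = 8564 - 3*27*32 = 8564 - 2592 = 5972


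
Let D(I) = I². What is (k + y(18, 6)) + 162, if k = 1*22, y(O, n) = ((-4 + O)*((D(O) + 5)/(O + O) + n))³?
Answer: 55525441463/5832 ≈ 9.5208e+6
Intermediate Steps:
y(O, n) = (-4 + O)³*(n + (5 + O²)/(2*O))³ (y(O, n) = ((-4 + O)*((O² + 5)/(O + O) + n))³ = ((-4 + O)*((5 + O²)/((2*O)) + n))³ = ((-4 + O)*((5 + O²)*(1/(2*O)) + n))³ = ((-4 + O)*((5 + O²)/(2*O) + n))³ = ((-4 + O)*(n + (5 + O²)/(2*O)))³ = (-4 + O)³*(n + (5 + O²)/(2*O))³)
k = 22
(k + y(18, 6)) + 162 = (22 + (⅛)*(-4 + 18)³*(5 + 18² + 2*18*6)³/18³) + 162 = (22 + (⅛)*(1/5832)*14³*(5 + 324 + 216)³) + 162 = (22 + (⅛)*(1/5832)*2744*545³) + 162 = (22 + (⅛)*(1/5832)*2744*161878625) + 162 = (22 + 55524368375/5832) + 162 = 55524496679/5832 + 162 = 55525441463/5832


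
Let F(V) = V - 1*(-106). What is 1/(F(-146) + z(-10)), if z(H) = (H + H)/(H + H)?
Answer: -1/39 ≈ -0.025641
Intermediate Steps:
z(H) = 1 (z(H) = (2*H)/((2*H)) = (2*H)*(1/(2*H)) = 1)
F(V) = 106 + V (F(V) = V + 106 = 106 + V)
1/(F(-146) + z(-10)) = 1/((106 - 146) + 1) = 1/(-40 + 1) = 1/(-39) = -1/39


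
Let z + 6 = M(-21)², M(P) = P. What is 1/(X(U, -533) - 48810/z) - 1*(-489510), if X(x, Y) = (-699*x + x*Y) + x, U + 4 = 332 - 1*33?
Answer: 5156723025061/10534459 ≈ 4.8951e+5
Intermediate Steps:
U = 295 (U = -4 + (332 - 1*33) = -4 + (332 - 33) = -4 + 299 = 295)
z = 435 (z = -6 + (-21)² = -6 + 441 = 435)
X(x, Y) = -698*x + Y*x (X(x, Y) = (-699*x + Y*x) + x = -698*x + Y*x)
1/(X(U, -533) - 48810/z) - 1*(-489510) = 1/(295*(-698 - 533) - 48810/435) - 1*(-489510) = 1/(295*(-1231) - 48810*1/435) + 489510 = 1/(-363145 - 3254/29) + 489510 = 1/(-10534459/29) + 489510 = -29/10534459 + 489510 = 5156723025061/10534459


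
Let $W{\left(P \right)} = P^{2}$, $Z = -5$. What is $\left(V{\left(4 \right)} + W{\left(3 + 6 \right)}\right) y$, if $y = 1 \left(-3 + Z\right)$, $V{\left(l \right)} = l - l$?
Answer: $-648$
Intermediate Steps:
$V{\left(l \right)} = 0$
$y = -8$ ($y = 1 \left(-3 - 5\right) = 1 \left(-8\right) = -8$)
$\left(V{\left(4 \right)} + W{\left(3 + 6 \right)}\right) y = \left(0 + \left(3 + 6\right)^{2}\right) \left(-8\right) = \left(0 + 9^{2}\right) \left(-8\right) = \left(0 + 81\right) \left(-8\right) = 81 \left(-8\right) = -648$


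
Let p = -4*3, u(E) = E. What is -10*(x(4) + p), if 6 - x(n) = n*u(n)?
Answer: 220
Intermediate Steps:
x(n) = 6 - n**2 (x(n) = 6 - n*n = 6 - n**2)
p = -12
-10*(x(4) + p) = -10*((6 - 1*4**2) - 12) = -10*((6 - 1*16) - 12) = -10*((6 - 16) - 12) = -10*(-10 - 12) = -10*(-22) = 220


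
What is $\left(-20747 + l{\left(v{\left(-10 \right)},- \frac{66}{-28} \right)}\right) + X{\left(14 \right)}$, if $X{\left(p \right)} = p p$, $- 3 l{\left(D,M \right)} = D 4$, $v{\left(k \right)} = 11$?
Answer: $- \frac{61697}{3} \approx -20566.0$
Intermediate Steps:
$l{\left(D,M \right)} = - \frac{4 D}{3}$ ($l{\left(D,M \right)} = - \frac{D 4}{3} = - \frac{4 D}{3}$)
$X{\left(p \right)} = p^{2}$
$\left(-20747 + l{\left(v{\left(-10 \right)},- \frac{66}{-28} \right)}\right) + X{\left(14 \right)} = \left(-20747 - \frac{44}{3}\right) + 14^{2} = \left(-20747 - \frac{44}{3}\right) + 196 = - \frac{62285}{3} + 196 = - \frac{61697}{3}$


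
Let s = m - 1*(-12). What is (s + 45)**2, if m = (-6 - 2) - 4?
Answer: 2025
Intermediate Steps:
m = -12 (m = -8 - 4 = -12)
s = 0 (s = -12 - 1*(-12) = -12 + 12 = 0)
(s + 45)**2 = (0 + 45)**2 = 45**2 = 2025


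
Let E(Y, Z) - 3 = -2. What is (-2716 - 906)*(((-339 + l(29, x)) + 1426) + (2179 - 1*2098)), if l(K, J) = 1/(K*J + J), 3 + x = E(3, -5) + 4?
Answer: -126916691/30 ≈ -4.2306e+6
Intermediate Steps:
E(Y, Z) = 1 (E(Y, Z) = 3 - 2 = 1)
x = 2 (x = -3 + (1 + 4) = -3 + 5 = 2)
l(K, J) = 1/(J + J*K) (l(K, J) = 1/(J*K + J) = 1/(J + J*K))
(-2716 - 906)*(((-339 + l(29, x)) + 1426) + (2179 - 1*2098)) = (-2716 - 906)*(((-339 + 1/(2*(1 + 29))) + 1426) + (2179 - 1*2098)) = -3622*(((-339 + (1/2)/30) + 1426) + (2179 - 2098)) = -3622*(((-339 + (1/2)*(1/30)) + 1426) + 81) = -3622*(((-339 + 1/60) + 1426) + 81) = -3622*((-20339/60 + 1426) + 81) = -3622*(65221/60 + 81) = -3622*70081/60 = -126916691/30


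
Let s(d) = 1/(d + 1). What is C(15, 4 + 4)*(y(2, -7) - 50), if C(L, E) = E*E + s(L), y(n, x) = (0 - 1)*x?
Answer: -44075/16 ≈ -2754.7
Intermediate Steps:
s(d) = 1/(1 + d)
y(n, x) = -x
C(L, E) = E² + 1/(1 + L) (C(L, E) = E*E + 1/(1 + L) = E² + 1/(1 + L))
C(15, 4 + 4)*(y(2, -7) - 50) = ((1 + (4 + 4)²*(1 + 15))/(1 + 15))*(-1*(-7) - 50) = ((1 + 8²*16)/16)*(7 - 50) = ((1 + 64*16)/16)*(-43) = ((1 + 1024)/16)*(-43) = ((1/16)*1025)*(-43) = (1025/16)*(-43) = -44075/16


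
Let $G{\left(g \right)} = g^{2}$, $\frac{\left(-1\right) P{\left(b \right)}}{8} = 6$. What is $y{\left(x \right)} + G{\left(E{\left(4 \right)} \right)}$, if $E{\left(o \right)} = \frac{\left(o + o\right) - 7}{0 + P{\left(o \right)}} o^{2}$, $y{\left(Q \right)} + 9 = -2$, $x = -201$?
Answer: $- \frac{98}{9} \approx -10.889$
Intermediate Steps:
$P{\left(b \right)} = -48$ ($P{\left(b \right)} = \left(-8\right) 6 = -48$)
$y{\left(Q \right)} = -11$ ($y{\left(Q \right)} = -9 - 2 = -11$)
$E{\left(o \right)} = o^{2} \left(\frac{7}{48} - \frac{o}{24}\right)$ ($E{\left(o \right)} = \frac{\left(o + o\right) - 7}{0 - 48} o^{2} = \frac{2 o - 7}{-48} o^{2} = \left(-7 + 2 o\right) \left(- \frac{1}{48}\right) o^{2} = \left(\frac{7}{48} - \frac{o}{24}\right) o^{2} = o^{2} \left(\frac{7}{48} - \frac{o}{24}\right)$)
$y{\left(x \right)} + G{\left(E{\left(4 \right)} \right)} = -11 + \left(\frac{4^{2} \left(7 - 8\right)}{48}\right)^{2} = -11 + \left(\frac{1}{48} \cdot 16 \left(7 - 8\right)\right)^{2} = -11 + \left(\frac{1}{48} \cdot 16 \left(-1\right)\right)^{2} = -11 + \left(- \frac{1}{3}\right)^{2} = -11 + \frac{1}{9} = - \frac{98}{9}$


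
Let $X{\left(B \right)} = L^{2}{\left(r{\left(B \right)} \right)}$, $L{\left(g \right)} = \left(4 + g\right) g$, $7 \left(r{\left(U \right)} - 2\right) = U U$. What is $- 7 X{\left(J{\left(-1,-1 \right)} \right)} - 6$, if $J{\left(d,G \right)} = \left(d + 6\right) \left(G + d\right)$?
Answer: $- \frac{262053402}{343} \approx -7.64 \cdot 10^{5}$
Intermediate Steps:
$r{\left(U \right)} = 2 + \frac{U^{2}}{7}$ ($r{\left(U \right)} = 2 + \frac{U U}{7} = 2 + \frac{U^{2}}{7}$)
$L{\left(g \right)} = g \left(4 + g\right)$
$J{\left(d,G \right)} = \left(6 + d\right) \left(G + d\right)$
$X{\left(B \right)} = \left(2 + \frac{B^{2}}{7}\right)^{2} \left(6 + \frac{B^{2}}{7}\right)^{2}$ ($X{\left(B \right)} = \left(\left(2 + \frac{B^{2}}{7}\right) \left(4 + \left(2 + \frac{B^{2}}{7}\right)\right)\right)^{2} = \left(\left(2 + \frac{B^{2}}{7}\right) \left(6 + \frac{B^{2}}{7}\right)\right)^{2} = \left(2 + \frac{B^{2}}{7}\right)^{2} \left(6 + \frac{B^{2}}{7}\right)^{2}$)
$- 7 X{\left(J{\left(-1,-1 \right)} \right)} - 6 = - 7 \frac{\left(14 + \left(\left(-1\right)^{2} + 6 \left(-1\right) + 6 \left(-1\right) - -1\right)^{2}\right)^{2} \left(42 + \left(\left(-1\right)^{2} + 6 \left(-1\right) + 6 \left(-1\right) - -1\right)^{2}\right)^{2}}{2401} - 6 = - 7 \frac{\left(14 + \left(1 - 6 - 6 + 1\right)^{2}\right)^{2} \left(42 + \left(1 - 6 - 6 + 1\right)^{2}\right)^{2}}{2401} - 6 = - 7 \frac{\left(14 + \left(-10\right)^{2}\right)^{2} \left(42 + \left(-10\right)^{2}\right)^{2}}{2401} - 6 = - 7 \frac{\left(14 + 100\right)^{2} \left(42 + 100\right)^{2}}{2401} - 6 = - 7 \frac{114^{2} \cdot 142^{2}}{2401} - 6 = - 7 \cdot \frac{1}{2401} \cdot 12996 \cdot 20164 - 6 = \left(-7\right) \frac{262051344}{2401} - 6 = - \frac{262051344}{343} - 6 = - \frac{262053402}{343}$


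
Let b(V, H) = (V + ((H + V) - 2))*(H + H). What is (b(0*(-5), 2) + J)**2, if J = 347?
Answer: 120409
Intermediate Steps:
b(V, H) = 2*H*(-2 + H + 2*V) (b(V, H) = (V + (-2 + H + V))*(2*H) = (-2 + H + 2*V)*(2*H) = 2*H*(-2 + H + 2*V))
(b(0*(-5), 2) + J)**2 = (2*2*(-2 + 2 + 2*(0*(-5))) + 347)**2 = (2*2*(-2 + 2 + 2*0) + 347)**2 = (2*2*(-2 + 2 + 0) + 347)**2 = (2*2*0 + 347)**2 = (0 + 347)**2 = 347**2 = 120409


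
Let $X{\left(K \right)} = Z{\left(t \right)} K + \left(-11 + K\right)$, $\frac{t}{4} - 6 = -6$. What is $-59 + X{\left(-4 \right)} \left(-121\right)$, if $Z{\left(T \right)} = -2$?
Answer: $788$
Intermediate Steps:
$t = 0$ ($t = 24 + 4 \left(-6\right) = 24 - 24 = 0$)
$X{\left(K \right)} = -11 - K$ ($X{\left(K \right)} = - 2 K + \left(-11 + K\right) = -11 - K$)
$-59 + X{\left(-4 \right)} \left(-121\right) = -59 + \left(-11 - -4\right) \left(-121\right) = -59 + \left(-11 + 4\right) \left(-121\right) = -59 - -847 = -59 + 847 = 788$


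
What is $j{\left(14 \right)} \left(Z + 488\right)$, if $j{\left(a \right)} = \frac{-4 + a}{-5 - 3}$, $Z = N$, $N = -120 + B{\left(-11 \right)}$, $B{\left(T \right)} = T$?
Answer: $- \frac{1785}{4} \approx -446.25$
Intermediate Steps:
$N = -131$ ($N = -120 - 11 = -131$)
$Z = -131$
$j{\left(a \right)} = \frac{1}{2} - \frac{a}{8}$ ($j{\left(a \right)} = \frac{-4 + a}{-8} = \left(-4 + a\right) \left(- \frac{1}{8}\right) = \frac{1}{2} - \frac{a}{8}$)
$j{\left(14 \right)} \left(Z + 488\right) = \left(\frac{1}{2} - \frac{7}{4}\right) \left(-131 + 488\right) = \left(\frac{1}{2} - \frac{7}{4}\right) 357 = \left(- \frac{5}{4}\right) 357 = - \frac{1785}{4}$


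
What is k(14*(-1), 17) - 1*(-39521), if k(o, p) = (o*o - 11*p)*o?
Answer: 39395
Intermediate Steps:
k(o, p) = o*(o² - 11*p) (k(o, p) = (o² - 11*p)*o = o*(o² - 11*p))
k(14*(-1), 17) - 1*(-39521) = (14*(-1))*((14*(-1))² - 11*17) - 1*(-39521) = -14*((-14)² - 187) + 39521 = -14*(196 - 187) + 39521 = -14*9 + 39521 = -126 + 39521 = 39395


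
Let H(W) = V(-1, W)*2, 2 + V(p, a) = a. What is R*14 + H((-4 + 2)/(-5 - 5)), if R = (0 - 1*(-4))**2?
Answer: 1102/5 ≈ 220.40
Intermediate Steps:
V(p, a) = -2 + a
R = 16 (R = (0 + 4)**2 = 4**2 = 16)
H(W) = -4 + 2*W (H(W) = (-2 + W)*2 = -4 + 2*W)
R*14 + H((-4 + 2)/(-5 - 5)) = 16*14 + (-4 + 2*((-4 + 2)/(-5 - 5))) = 224 + (-4 + 2*(-2/(-10))) = 224 + (-4 + 2*(-2*(-1/10))) = 224 + (-4 + 2*(1/5)) = 224 + (-4 + 2/5) = 224 - 18/5 = 1102/5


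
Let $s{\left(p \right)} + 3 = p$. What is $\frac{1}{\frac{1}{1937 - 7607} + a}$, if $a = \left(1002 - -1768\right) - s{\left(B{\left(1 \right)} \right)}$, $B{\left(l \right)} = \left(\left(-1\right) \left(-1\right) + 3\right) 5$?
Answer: $\frac{5670}{15609509} \approx 0.00036324$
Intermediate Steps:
$B{\left(l \right)} = 20$ ($B{\left(l \right)} = \left(1 + 3\right) 5 = 4 \cdot 5 = 20$)
$s{\left(p \right)} = -3 + p$
$a = 2753$ ($a = \left(1002 - -1768\right) - \left(-3 + 20\right) = \left(1002 + 1768\right) - 17 = 2770 - 17 = 2753$)
$\frac{1}{\frac{1}{1937 - 7607} + a} = \frac{1}{\frac{1}{1937 - 7607} + 2753} = \frac{1}{\frac{1}{-5670} + 2753} = \frac{1}{- \frac{1}{5670} + 2753} = \frac{1}{\frac{15609509}{5670}} = \frac{5670}{15609509}$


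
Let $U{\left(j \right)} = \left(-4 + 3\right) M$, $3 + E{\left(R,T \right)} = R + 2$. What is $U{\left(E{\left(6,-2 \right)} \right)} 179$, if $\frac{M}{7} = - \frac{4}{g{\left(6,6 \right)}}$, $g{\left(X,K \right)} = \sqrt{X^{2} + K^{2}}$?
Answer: $\frac{1253 \sqrt{2}}{3} \approx 590.67$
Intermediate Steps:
$E{\left(R,T \right)} = -1 + R$ ($E{\left(R,T \right)} = -3 + \left(R + 2\right) = -3 + \left(2 + R\right) = -1 + R$)
$g{\left(X,K \right)} = \sqrt{K^{2} + X^{2}}$
$M = - \frac{7 \sqrt{2}}{3}$ ($M = 7 \left(- \frac{4}{\sqrt{6^{2} + 6^{2}}}\right) = 7 \left(- \frac{4}{\sqrt{36 + 36}}\right) = 7 \left(- \frac{4}{\sqrt{72}}\right) = 7 \left(- \frac{4}{6 \sqrt{2}}\right) = 7 \left(- 4 \frac{\sqrt{2}}{12}\right) = 7 \left(- \frac{\sqrt{2}}{3}\right) = - \frac{7 \sqrt{2}}{3} \approx -3.2998$)
$U{\left(j \right)} = \frac{7 \sqrt{2}}{3}$ ($U{\left(j \right)} = \left(-4 + 3\right) \left(- \frac{7 \sqrt{2}}{3}\right) = - \frac{\left(-7\right) \sqrt{2}}{3} = \frac{7 \sqrt{2}}{3}$)
$U{\left(E{\left(6,-2 \right)} \right)} 179 = \frac{7 \sqrt{2}}{3} \cdot 179 = \frac{1253 \sqrt{2}}{3}$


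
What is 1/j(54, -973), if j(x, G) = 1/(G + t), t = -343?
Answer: -1316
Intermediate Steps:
j(x, G) = 1/(-343 + G) (j(x, G) = 1/(G - 343) = 1/(-343 + G))
1/j(54, -973) = 1/(1/(-343 - 973)) = 1/(1/(-1316)) = 1/(-1/1316) = -1316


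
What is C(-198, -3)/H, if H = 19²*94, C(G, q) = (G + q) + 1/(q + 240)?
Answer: -23818/4021179 ≈ -0.0059231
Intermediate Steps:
C(G, q) = G + q + 1/(240 + q) (C(G, q) = (G + q) + 1/(240 + q) = G + q + 1/(240 + q))
H = 33934 (H = 361*94 = 33934)
C(-198, -3)/H = ((1 + (-3)² + 240*(-198) + 240*(-3) - 198*(-3))/(240 - 3))/33934 = ((1 + 9 - 47520 - 720 + 594)/237)*(1/33934) = ((1/237)*(-47636))*(1/33934) = -47636/237*1/33934 = -23818/4021179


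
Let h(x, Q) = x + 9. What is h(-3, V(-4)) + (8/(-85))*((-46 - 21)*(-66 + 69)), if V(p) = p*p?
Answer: 2118/85 ≈ 24.918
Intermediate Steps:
V(p) = p²
h(x, Q) = 9 + x
h(-3, V(-4)) + (8/(-85))*((-46 - 21)*(-66 + 69)) = (9 - 3) + (8/(-85))*((-46 - 21)*(-66 + 69)) = 6 + (8*(-1/85))*(-67*3) = 6 - 8/85*(-201) = 6 + 1608/85 = 2118/85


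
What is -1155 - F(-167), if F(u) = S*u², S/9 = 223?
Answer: -55974378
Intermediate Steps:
S = 2007 (S = 9*223 = 2007)
F(u) = 2007*u²
-1155 - F(-167) = -1155 - 2007*(-167)² = -1155 - 2007*27889 = -1155 - 1*55973223 = -1155 - 55973223 = -55974378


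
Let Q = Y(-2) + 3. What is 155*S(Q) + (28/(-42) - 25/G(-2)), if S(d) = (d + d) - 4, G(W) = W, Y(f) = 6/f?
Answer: -3649/6 ≈ -608.17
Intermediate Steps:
Q = 0 (Q = 6/(-2) + 3 = 6*(-1/2) + 3 = -3 + 3 = 0)
S(d) = -4 + 2*d (S(d) = 2*d - 4 = -4 + 2*d)
155*S(Q) + (28/(-42) - 25/G(-2)) = 155*(-4 + 2*0) + (28/(-42) - 25/(-2)) = 155*(-4 + 0) + (28*(-1/42) - 25*(-1/2)) = 155*(-4) + (-2/3 + 25/2) = -620 + 71/6 = -3649/6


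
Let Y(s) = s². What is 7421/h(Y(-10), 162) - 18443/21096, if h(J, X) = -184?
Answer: -9996683/242604 ≈ -41.206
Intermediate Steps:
7421/h(Y(-10), 162) - 18443/21096 = 7421/(-184) - 18443/21096 = 7421*(-1/184) - 18443*1/21096 = -7421/184 - 18443/21096 = -9996683/242604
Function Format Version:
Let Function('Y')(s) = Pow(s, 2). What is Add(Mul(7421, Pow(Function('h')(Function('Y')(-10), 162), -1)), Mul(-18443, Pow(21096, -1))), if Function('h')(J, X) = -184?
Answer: Rational(-9996683, 242604) ≈ -41.206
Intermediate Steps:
Add(Mul(7421, Pow(Function('h')(Function('Y')(-10), 162), -1)), Mul(-18443, Pow(21096, -1))) = Add(Mul(7421, Pow(-184, -1)), Mul(-18443, Pow(21096, -1))) = Add(Mul(7421, Rational(-1, 184)), Mul(-18443, Rational(1, 21096))) = Add(Rational(-7421, 184), Rational(-18443, 21096)) = Rational(-9996683, 242604)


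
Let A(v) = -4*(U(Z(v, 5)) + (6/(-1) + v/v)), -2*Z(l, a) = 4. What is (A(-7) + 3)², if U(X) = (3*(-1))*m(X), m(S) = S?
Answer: 1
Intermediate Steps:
Z(l, a) = -2 (Z(l, a) = -½*4 = -2)
U(X) = -3*X (U(X) = (3*(-1))*X = -3*X)
A(v) = -4 (A(v) = -4*(-3*(-2) + (6/(-1) + v/v)) = -4*(6 + (6*(-1) + 1)) = -4*(6 + (-6 + 1)) = -4*(6 - 5) = -4*1 = -4)
(A(-7) + 3)² = (-4 + 3)² = (-1)² = 1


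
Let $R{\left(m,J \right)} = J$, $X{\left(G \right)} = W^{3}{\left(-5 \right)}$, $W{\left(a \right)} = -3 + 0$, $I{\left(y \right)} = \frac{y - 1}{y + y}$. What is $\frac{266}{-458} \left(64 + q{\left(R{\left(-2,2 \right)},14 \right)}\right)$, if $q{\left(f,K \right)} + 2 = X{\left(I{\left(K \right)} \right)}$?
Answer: $- \frac{4655}{229} \approx -20.328$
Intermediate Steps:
$I{\left(y \right)} = \frac{-1 + y}{2 y}$
$W{\left(a \right)} = -3$
$X{\left(G \right)} = -27$ ($X{\left(G \right)} = \left(-3\right)^{3} = -27$)
$q{\left(f,K \right)} = -29$ ($q{\left(f,K \right)} = -2 - 27 = -29$)
$\frac{266}{-458} \left(64 + q{\left(R{\left(-2,2 \right)},14 \right)}\right) = \frac{266}{-458} \left(64 - 29\right) = 266 \left(- \frac{1}{458}\right) 35 = \left(- \frac{133}{229}\right) 35 = - \frac{4655}{229}$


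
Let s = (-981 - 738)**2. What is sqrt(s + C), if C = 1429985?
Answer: sqrt(4384946) ≈ 2094.0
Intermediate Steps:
s = 2954961 (s = (-1719)**2 = 2954961)
sqrt(s + C) = sqrt(2954961 + 1429985) = sqrt(4384946)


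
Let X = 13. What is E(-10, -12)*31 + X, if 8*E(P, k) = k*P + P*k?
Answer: 943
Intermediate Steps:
E(P, k) = P*k/4 (E(P, k) = (k*P + P*k)/8 = (P*k + P*k)/8 = (2*P*k)/8 = P*k/4)
E(-10, -12)*31 + X = ((¼)*(-10)*(-12))*31 + 13 = 30*31 + 13 = 930 + 13 = 943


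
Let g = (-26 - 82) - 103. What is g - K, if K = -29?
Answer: -182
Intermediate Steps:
g = -211 (g = -108 - 103 = -211)
g - K = -211 - 1*(-29) = -211 + 29 = -182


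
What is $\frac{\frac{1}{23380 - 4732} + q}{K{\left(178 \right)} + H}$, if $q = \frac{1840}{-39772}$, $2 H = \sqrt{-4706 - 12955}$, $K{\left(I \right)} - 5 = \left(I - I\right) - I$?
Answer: $\frac{1482287701}{6368010000282} + \frac{248475973 i \sqrt{21}}{12736020000564} \approx 0.00023277 + 8.9405 \cdot 10^{-5} i$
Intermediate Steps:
$K{\left(I \right)} = 5 - I$ ($K{\left(I \right)} = 5 + \left(\left(I - I\right) - I\right) = 5 + \left(0 - I\right) = 5 - I$)
$H = \frac{29 i \sqrt{21}}{2}$ ($H = \frac{\sqrt{-4706 - 12955}}{2} = \frac{\sqrt{-17661}}{2} = \frac{29 i \sqrt{21}}{2} \approx 66.447 i$)
$q = - \frac{460}{9943}$ ($q = 1840 \left(- \frac{1}{39772}\right) = - \frac{460}{9943} \approx -0.046264$)
$\frac{\frac{1}{23380 - 4732} + q}{K{\left(178 \right)} + H} = \frac{\frac{1}{23380 - 4732} - \frac{460}{9943}}{\left(5 - 178\right) + \frac{29 i \sqrt{21}}{2}} = \frac{\frac{1}{18648} - \frac{460}{9943}}{-173 + \frac{29 i \sqrt{21}}{2}} = - \frac{8568137}{185417064 \left(-173 + \frac{29 i \sqrt{21}}{2}\right)}$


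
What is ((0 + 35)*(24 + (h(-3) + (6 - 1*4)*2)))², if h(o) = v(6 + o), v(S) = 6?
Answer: 1416100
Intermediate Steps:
h(o) = 6
((0 + 35)*(24 + (h(-3) + (6 - 1*4)*2)))² = ((0 + 35)*(24 + (6 + (6 - 1*4)*2)))² = (35*(24 + (6 + (6 - 4)*2)))² = (35*(24 + (6 + 2*2)))² = (35*(24 + (6 + 4)))² = (35*(24 + 10))² = (35*34)² = 1190² = 1416100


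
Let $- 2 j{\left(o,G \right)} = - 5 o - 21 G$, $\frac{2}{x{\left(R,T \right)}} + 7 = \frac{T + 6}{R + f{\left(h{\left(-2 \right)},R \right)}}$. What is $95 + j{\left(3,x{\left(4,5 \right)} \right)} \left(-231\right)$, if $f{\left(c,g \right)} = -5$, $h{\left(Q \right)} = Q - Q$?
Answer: $-1368$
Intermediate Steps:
$h{\left(Q \right)} = 0$
$x{\left(R,T \right)} = \frac{2}{-7 + \frac{6 + T}{-5 + R}}$ ($x{\left(R,T \right)} = \frac{2}{-7 + \frac{T + 6}{R - 5}} = \frac{2}{-7 + \frac{6 + T}{-5 + R}}$)
$j{\left(o,G \right)} = \frac{5 o}{2} + \frac{21 G}{2}$ ($j{\left(o,G \right)} = - \frac{- 5 o - 21 G}{2} = - \frac{- 21 G - 5 o}{2} = \frac{5 o}{2} + \frac{21 G}{2}$)
$95 + j{\left(3,x{\left(4,5 \right)} \right)} \left(-231\right) = 95 + \left(\frac{5}{2} \cdot 3 + \frac{21 \frac{2 \left(-5 + 4\right)}{41 + 5 - 28}}{2}\right) \left(-231\right) = 95 + \left(\frac{15}{2} + \frac{21 \cdot 2 \frac{1}{41 + 5 - 28} \left(-1\right)}{2}\right) \left(-231\right) = 95 + \left(\frac{15}{2} + \frac{21 \cdot 2 \cdot \frac{1}{18} \left(-1\right)}{2}\right) \left(-231\right) = 95 + \left(\frac{15}{2} + \frac{21}{2} \left(- \frac{1}{9}\right)\right) \left(-231\right) = 95 + \left(\frac{15}{2} - \frac{7}{6}\right) \left(-231\right) = 95 + \frac{19}{3} \left(-231\right) = 95 - 1463 = -1368$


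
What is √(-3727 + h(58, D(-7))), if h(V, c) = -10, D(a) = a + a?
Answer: I*√3737 ≈ 61.131*I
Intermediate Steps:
D(a) = 2*a
√(-3727 + h(58, D(-7))) = √(-3727 - 10) = √(-3737) = I*√3737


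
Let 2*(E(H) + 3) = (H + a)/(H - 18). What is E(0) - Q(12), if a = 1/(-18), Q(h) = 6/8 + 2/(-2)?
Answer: -1781/648 ≈ -2.7485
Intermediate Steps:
Q(h) = -¼ (Q(h) = 6*(⅛) + 2*(-½) = ¾ - 1 = -¼)
a = -1/18 ≈ -0.055556
E(H) = -3 + (-1/18 + H)/(2*(-18 + H)) (E(H) = -3 + ((H - 1/18)/(H - 18))/2 = -3 + ((-1/18 + H)/(-18 + H))/2 = -3 + (-1/18 + H)/(2*(-18 + H)))
E(0) - Q(12) = (1943 - 90*0)/(36*(-18 + 0)) - 1*(-¼) = (1/36)*(1943 + 0)/(-18) + ¼ = (1/36)*(-1/18)*1943 + ¼ = -1943/648 + ¼ = -1781/648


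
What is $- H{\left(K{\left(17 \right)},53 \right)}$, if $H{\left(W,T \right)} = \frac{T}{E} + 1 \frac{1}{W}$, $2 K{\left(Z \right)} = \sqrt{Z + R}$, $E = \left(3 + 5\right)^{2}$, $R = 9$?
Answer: $- \frac{53}{64} - \frac{\sqrt{26}}{13} \approx -1.2204$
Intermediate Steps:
$E = 64$ ($E = 8^{2} = 64$)
$K{\left(Z \right)} = \frac{\sqrt{9 + Z}}{2}$ ($K{\left(Z \right)} = \frac{\sqrt{Z + 9}}{2} = \frac{\sqrt{9 + Z}}{2}$)
$H{\left(W,T \right)} = \frac{1}{W} + \frac{T}{64}$ ($H{\left(W,T \right)} = \frac{T}{64} + 1 \frac{1}{W} = T \frac{1}{64} + \frac{1}{W} = \frac{T}{64} + \frac{1}{W} = \frac{1}{W} + \frac{T}{64}$)
$- H{\left(K{\left(17 \right)},53 \right)} = - (\frac{1}{\frac{1}{2} \sqrt{9 + 17}} + \frac{1}{64} \cdot 53) = - (\frac{1}{\frac{1}{2} \sqrt{26}} + \frac{53}{64}) = - (\frac{\sqrt{26}}{13} + \frac{53}{64}) = - (\frac{53}{64} + \frac{\sqrt{26}}{13}) = - \frac{53}{64} - \frac{\sqrt{26}}{13}$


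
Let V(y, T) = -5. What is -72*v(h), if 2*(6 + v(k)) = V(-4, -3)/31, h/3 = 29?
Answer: 13572/31 ≈ 437.81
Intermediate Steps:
h = 87 (h = 3*29 = 87)
v(k) = -377/62 (v(k) = -6 + (-5/31)/2 = -6 + (-5*1/31)/2 = -6 + (1/2)*(-5/31) = -6 - 5/62 = -377/62)
-72*v(h) = -72*(-377/62) = 13572/31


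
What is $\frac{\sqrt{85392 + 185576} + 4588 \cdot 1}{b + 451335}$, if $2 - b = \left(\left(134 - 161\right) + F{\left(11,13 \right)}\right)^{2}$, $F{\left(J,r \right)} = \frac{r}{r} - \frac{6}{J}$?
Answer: $\frac{555148}{54526513} + \frac{242 \sqrt{67742}}{54526513} \approx 0.011336$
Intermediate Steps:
$F{\left(J,r \right)} = 1 - \frac{6}{J}$
$b = - \frac{85022}{121}$ ($b = 2 - \left(\left(134 - 161\right) + \frac{-6 + 11}{11}\right)^{2} = 2 - \left(\left(134 - 161\right) + \frac{1}{11} \cdot 5\right)^{2} = 2 - \left(-27 + \frac{5}{11}\right)^{2} = 2 - \left(- \frac{292}{11}\right)^{2} = 2 - \frac{85264}{121} = - \frac{85022}{121} \approx -702.66$)
$\frac{\sqrt{85392 + 185576} + 4588 \cdot 1}{b + 451335} = \frac{\sqrt{85392 + 185576} + 4588 \cdot 1}{- \frac{85022}{121} + 451335} = \frac{\sqrt{270968} + 4588}{\frac{54526513}{121}} = \left(2 \sqrt{67742} + 4588\right) \frac{121}{54526513} = \left(4588 + 2 \sqrt{67742}\right) \frac{121}{54526513} = \frac{555148}{54526513} + \frac{242 \sqrt{67742}}{54526513}$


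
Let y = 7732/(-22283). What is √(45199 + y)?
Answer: √22442581598555/22283 ≈ 212.60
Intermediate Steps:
y = -7732/22283 (y = 7732*(-1/22283) = -7732/22283 ≈ -0.34699)
√(45199 + y) = √(45199 - 7732/22283) = √(1007161585/22283) = √22442581598555/22283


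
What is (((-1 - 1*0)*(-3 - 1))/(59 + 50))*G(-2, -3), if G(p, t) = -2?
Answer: -8/109 ≈ -0.073395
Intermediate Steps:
(((-1 - 1*0)*(-3 - 1))/(59 + 50))*G(-2, -3) = (((-1 - 1*0)*(-3 - 1))/(59 + 50))*(-2) = (((-1 + 0)*(-4))/109)*(-2) = ((-1*(-4))/109)*(-2) = ((1/109)*4)*(-2) = (4/109)*(-2) = -8/109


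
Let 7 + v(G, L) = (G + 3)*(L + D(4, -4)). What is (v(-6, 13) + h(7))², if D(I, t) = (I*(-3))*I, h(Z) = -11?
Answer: 7569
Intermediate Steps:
D(I, t) = -3*I² (D(I, t) = (-3*I)*I = -3*I²)
v(G, L) = -7 + (-48 + L)*(3 + G) (v(G, L) = -7 + (G + 3)*(L - 3*4²) = -7 + (3 + G)*(L - 3*16) = -7 + (3 + G)*(L - 48) = -7 + (3 + G)*(-48 + L) = -7 + (-48 + L)*(3 + G))
(v(-6, 13) + h(7))² = ((-151 - 48*(-6) + 3*13 - 6*13) - 11)² = ((-151 + 288 + 39 - 78) - 11)² = (98 - 11)² = 87² = 7569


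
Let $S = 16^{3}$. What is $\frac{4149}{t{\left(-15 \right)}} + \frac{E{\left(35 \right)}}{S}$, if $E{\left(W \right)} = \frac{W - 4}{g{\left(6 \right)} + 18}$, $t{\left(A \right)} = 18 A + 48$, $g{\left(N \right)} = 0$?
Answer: $- \frac{50981765}{2727936} \approx -18.689$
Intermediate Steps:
$t{\left(A \right)} = 48 + 18 A$
$S = 4096$
$E{\left(W \right)} = - \frac{2}{9} + \frac{W}{18}$ ($E{\left(W \right)} = \frac{W - 4}{0 + 18} = \frac{-4 + W}{18} = \left(-4 + W\right) \frac{1}{18} = - \frac{2}{9} + \frac{W}{18}$)
$\frac{4149}{t{\left(-15 \right)}} + \frac{E{\left(35 \right)}}{S} = \frac{4149}{48 + 18 \left(-15\right)} + \frac{- \frac{2}{9} + \frac{1}{18} \cdot 35}{4096} = \frac{4149}{48 - 270} + \left(- \frac{2}{9} + \frac{35}{18}\right) \frac{1}{4096} = \frac{4149}{-222} + \frac{31}{18} \cdot \frac{1}{4096} = 4149 \left(- \frac{1}{222}\right) + \frac{31}{73728} = - \frac{1383}{74} + \frac{31}{73728} = - \frac{50981765}{2727936}$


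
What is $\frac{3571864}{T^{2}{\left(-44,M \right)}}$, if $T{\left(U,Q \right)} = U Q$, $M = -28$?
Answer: $\frac{446483}{189728} \approx 2.3533$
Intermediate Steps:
$T{\left(U,Q \right)} = Q U$
$\frac{3571864}{T^{2}{\left(-44,M \right)}} = \frac{3571864}{\left(\left(-28\right) \left(-44\right)\right)^{2}} = \frac{3571864}{1232^{2}} = \frac{3571864}{1517824} = 3571864 \cdot \frac{1}{1517824} = \frac{446483}{189728}$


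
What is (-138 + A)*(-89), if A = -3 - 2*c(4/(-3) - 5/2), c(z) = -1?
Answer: 12371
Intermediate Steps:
A = -1 (A = -3 - 2*(-1) = -3 + 2 = -1)
(-138 + A)*(-89) = (-138 - 1)*(-89) = -139*(-89) = 12371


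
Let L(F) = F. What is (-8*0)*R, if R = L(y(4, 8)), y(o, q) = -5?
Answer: 0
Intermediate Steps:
R = -5
(-8*0)*R = -8*0*(-5) = 0*(-5) = 0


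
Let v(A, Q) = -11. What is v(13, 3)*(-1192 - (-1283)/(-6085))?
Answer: 79800633/6085 ≈ 13114.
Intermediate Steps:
v(13, 3)*(-1192 - (-1283)/(-6085)) = -11*(-1192 - (-1283)/(-6085)) = -11*(-1192 - (-1283)*(-1)/6085) = -11*(-1192 - 1*1283/6085) = -11*(-1192 - 1283/6085) = -11*(-7254603/6085) = 79800633/6085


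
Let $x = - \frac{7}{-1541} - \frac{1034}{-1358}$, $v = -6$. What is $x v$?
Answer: $- \frac{4808700}{1046339} \approx -4.5957$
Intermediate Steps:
$x = \frac{801450}{1046339}$ ($x = \left(-7\right) \left(- \frac{1}{1541}\right) - - \frac{517}{679} = \frac{7}{1541} + \frac{517}{679} = \frac{801450}{1046339} \approx 0.76596$)
$x v = \frac{801450}{1046339} \left(-6\right) = - \frac{4808700}{1046339}$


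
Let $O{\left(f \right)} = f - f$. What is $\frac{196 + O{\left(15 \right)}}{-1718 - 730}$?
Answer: $- \frac{49}{612} \approx -0.080065$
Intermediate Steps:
$O{\left(f \right)} = 0$
$\frac{196 + O{\left(15 \right)}}{-1718 - 730} = \frac{196 + 0}{-1718 - 730} = \frac{196}{-2448} = 196 \left(- \frac{1}{2448}\right) = - \frac{49}{612}$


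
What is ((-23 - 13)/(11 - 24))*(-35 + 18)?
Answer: -612/13 ≈ -47.077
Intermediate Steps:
((-23 - 13)/(11 - 24))*(-35 + 18) = -36/(-13)*(-17) = -36*(-1/13)*(-17) = (36/13)*(-17) = -612/13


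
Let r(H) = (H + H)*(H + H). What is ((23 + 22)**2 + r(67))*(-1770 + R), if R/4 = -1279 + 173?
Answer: -123762314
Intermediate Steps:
r(H) = 4*H**2 (r(H) = (2*H)*(2*H) = 4*H**2)
R = -4424 (R = 4*(-1279 + 173) = 4*(-1106) = -4424)
((23 + 22)**2 + r(67))*(-1770 + R) = ((23 + 22)**2 + 4*67**2)*(-1770 - 4424) = (45**2 + 4*4489)*(-6194) = (2025 + 17956)*(-6194) = 19981*(-6194) = -123762314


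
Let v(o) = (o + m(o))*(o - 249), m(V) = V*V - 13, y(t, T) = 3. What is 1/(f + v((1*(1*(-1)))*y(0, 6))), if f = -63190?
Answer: -1/61426 ≈ -1.6280e-5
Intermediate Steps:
m(V) = -13 + V² (m(V) = V² - 13 = -13 + V²)
v(o) = (-249 + o)*(-13 + o + o²) (v(o) = (o + (-13 + o²))*(o - 249) = (-13 + o + o²)*(-249 + o) = (-249 + o)*(-13 + o + o²))
1/(f + v((1*(1*(-1)))*y(0, 6))) = 1/(-63190 + (3237 + ((1*(1*(-1)))*3)³ - 262*1*(1*(-1))*3 - 248*((1*(1*(-1)))*3)²)) = 1/(-63190 + (3237 + ((1*(-1))*3)³ - 262*1*(-1)*3 - 248*((1*(-1))*3)²)) = 1/(-63190 + (3237 + (-1*3)³ - (-262)*3 - 248*(-1*3)²)) = 1/(-63190 + (3237 + (-3)³ - 262*(-3) - 248*(-3)²)) = 1/(-63190 + (3237 - 27 + 786 - 248*9)) = 1/(-63190 + (3237 - 27 + 786 - 2232)) = 1/(-63190 + 1764) = 1/(-61426) = -1/61426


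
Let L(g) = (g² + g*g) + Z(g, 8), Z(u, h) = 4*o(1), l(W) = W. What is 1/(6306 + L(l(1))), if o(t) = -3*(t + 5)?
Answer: 1/6236 ≈ 0.00016036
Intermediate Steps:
o(t) = -15 - 3*t (o(t) = -3*(5 + t) = -15 - 3*t)
Z(u, h) = -72 (Z(u, h) = 4*(-15 - 3*1) = 4*(-15 - 3) = 4*(-18) = -72)
L(g) = -72 + 2*g² (L(g) = (g² + g*g) - 72 = (g² + g²) - 72 = 2*g² - 72 = -72 + 2*g²)
1/(6306 + L(l(1))) = 1/(6306 + (-72 + 2*1²)) = 1/(6306 + (-72 + 2*1)) = 1/(6306 + (-72 + 2)) = 1/(6306 - 70) = 1/6236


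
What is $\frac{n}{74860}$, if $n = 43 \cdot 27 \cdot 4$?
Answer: $\frac{1161}{18715} \approx 0.062036$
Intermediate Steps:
$n = 4644$ ($n = 1161 \cdot 4 = 4644$)
$\frac{n}{74860} = \frac{4644}{74860} = 4644 \cdot \frac{1}{74860} = \frac{1161}{18715}$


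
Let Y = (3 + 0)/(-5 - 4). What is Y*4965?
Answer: -1655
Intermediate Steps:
Y = -1/3 (Y = 3/(-9) = 3*(-1/9) = -1/3 ≈ -0.33333)
Y*4965 = -1/3*4965 = -1655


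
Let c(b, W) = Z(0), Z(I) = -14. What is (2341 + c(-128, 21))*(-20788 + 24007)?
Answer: 7490613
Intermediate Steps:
c(b, W) = -14
(2341 + c(-128, 21))*(-20788 + 24007) = (2341 - 14)*(-20788 + 24007) = 2327*3219 = 7490613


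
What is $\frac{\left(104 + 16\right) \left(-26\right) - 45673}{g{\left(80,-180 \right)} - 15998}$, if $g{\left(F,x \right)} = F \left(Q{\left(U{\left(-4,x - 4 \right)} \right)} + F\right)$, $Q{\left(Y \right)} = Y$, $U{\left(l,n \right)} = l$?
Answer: $\frac{48793}{9918} \approx 4.9196$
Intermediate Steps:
$g{\left(F,x \right)} = F \left(-4 + F\right)$
$\frac{\left(104 + 16\right) \left(-26\right) - 45673}{g{\left(80,-180 \right)} - 15998} = \frac{\left(104 + 16\right) \left(-26\right) - 45673}{80 \left(-4 + 80\right) - 15998} = \frac{120 \left(-26\right) - 45673}{80 \cdot 76 - 15998} = \frac{-3120 - 45673}{6080 - 15998} = - \frac{48793}{-9918} = \left(-48793\right) \left(- \frac{1}{9918}\right) = \frac{48793}{9918}$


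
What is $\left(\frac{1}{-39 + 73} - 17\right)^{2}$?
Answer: $\frac{332929}{1156} \approx 288.0$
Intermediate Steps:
$\left(\frac{1}{-39 + 73} - 17\right)^{2} = \left(\frac{1}{34} - 17\right)^{2} = \left(- \frac{577}{34}\right)^{2} = \frac{332929}{1156}$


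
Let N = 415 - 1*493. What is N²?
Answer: 6084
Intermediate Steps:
N = -78 (N = 415 - 493 = -78)
N² = (-78)² = 6084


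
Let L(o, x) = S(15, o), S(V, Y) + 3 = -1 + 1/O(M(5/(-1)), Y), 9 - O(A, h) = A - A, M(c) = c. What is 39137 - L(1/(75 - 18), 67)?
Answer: 352268/9 ≈ 39141.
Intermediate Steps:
O(A, h) = 9 (O(A, h) = 9 - (A - A) = 9 - 1*0 = 9 + 0 = 9)
S(V, Y) = -35/9 (S(V, Y) = -3 + (-1 + 1/9) = -3 - 8/9 = -35/9)
L(o, x) = -35/9
39137 - L(1/(75 - 18), 67) = 39137 - 1*(-35/9) = 39137 + 35/9 = 352268/9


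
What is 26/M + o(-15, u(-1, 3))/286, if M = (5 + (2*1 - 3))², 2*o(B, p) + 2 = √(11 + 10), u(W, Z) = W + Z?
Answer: 1855/1144 + √21/572 ≈ 1.6295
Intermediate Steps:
o(B, p) = -1 + √21/2 (o(B, p) = -1 + √(11 + 10)/2 = -1 + √21/2)
M = 16 (M = (5 + (2 - 3))² = (5 - 1)² = 4² = 16)
26/M + o(-15, u(-1, 3))/286 = 26/16 + (-1 + √21/2)/286 = 26*(1/16) + (-1 + √21/2)*(1/286) = 13/8 + (-1/286 + √21/572) = 1855/1144 + √21/572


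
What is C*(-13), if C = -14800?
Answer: 192400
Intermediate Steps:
C*(-13) = -14800*(-13) = 192400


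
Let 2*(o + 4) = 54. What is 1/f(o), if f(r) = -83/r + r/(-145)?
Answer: -3335/12564 ≈ -0.26544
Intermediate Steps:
o = 23 (o = -4 + (½)*54 = -4 + 27 = 23)
f(r) = -83/r - r/145 (f(r) = -83/r + r*(-1/145) = -83/r - r/145)
1/f(o) = 1/(-83/23 - 1/145*23) = 1/(-83*1/23 - 23/145) = 1/(-83/23 - 23/145) = 1/(-12564/3335) = -3335/12564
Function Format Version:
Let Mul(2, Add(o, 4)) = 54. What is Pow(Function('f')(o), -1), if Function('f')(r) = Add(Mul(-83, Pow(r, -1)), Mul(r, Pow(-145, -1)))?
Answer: Rational(-3335, 12564) ≈ -0.26544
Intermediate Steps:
o = 23 (o = Add(-4, Mul(Rational(1, 2), 54)) = Add(-4, 27) = 23)
Function('f')(r) = Add(Mul(-83, Pow(r, -1)), Mul(Rational(-1, 145), r)) (Function('f')(r) = Add(Mul(-83, Pow(r, -1)), Mul(r, Rational(-1, 145))) = Add(Mul(-83, Pow(r, -1)), Mul(Rational(-1, 145), r)))
Pow(Function('f')(o), -1) = Pow(Add(Mul(-83, Pow(23, -1)), Mul(Rational(-1, 145), 23)), -1) = Pow(Add(Mul(-83, Rational(1, 23)), Rational(-23, 145)), -1) = Pow(Add(Rational(-83, 23), Rational(-23, 145)), -1) = Pow(Rational(-12564, 3335), -1) = Rational(-3335, 12564)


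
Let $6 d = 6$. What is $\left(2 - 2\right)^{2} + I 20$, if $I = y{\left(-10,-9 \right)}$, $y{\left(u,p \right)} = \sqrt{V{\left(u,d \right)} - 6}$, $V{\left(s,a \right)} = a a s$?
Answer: $80 i \approx 80.0 i$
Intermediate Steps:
$d = 1$ ($d = \frac{1}{6} \cdot 6 = 1$)
$V{\left(s,a \right)} = s a^{2}$ ($V{\left(s,a \right)} = a^{2} s = s a^{2}$)
$y{\left(u,p \right)} = \sqrt{-6 + u}$ ($y{\left(u,p \right)} = \sqrt{u 1^{2} - 6} = \sqrt{u 1 - 6} = \sqrt{u - 6} = \sqrt{-6 + u}$)
$I = 4 i$ ($I = \sqrt{-6 - 10} = \sqrt{-16} = 4 i \approx 4.0 i$)
$\left(2 - 2\right)^{2} + I 20 = \left(2 - 2\right)^{2} + 4 i 20 = 0^{2} + 80 i = 0 + 80 i = 80 i$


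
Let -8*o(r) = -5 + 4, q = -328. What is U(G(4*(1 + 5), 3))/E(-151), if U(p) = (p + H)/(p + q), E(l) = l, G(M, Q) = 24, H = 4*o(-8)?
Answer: 49/91808 ≈ 0.00053372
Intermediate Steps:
o(r) = ⅛ (o(r) = -(-5 + 4)/8 = -⅛*(-1) = ⅛)
H = ½ (H = 4*(⅛) = ½ ≈ 0.50000)
U(p) = (½ + p)/(-328 + p) (U(p) = (p + ½)/(p - 328) = (½ + p)/(-328 + p))
U(G(4*(1 + 5), 3))/E(-151) = ((½ + 24)/(-328 + 24))/(-151) = ((49/2)/(-304))*(-1/151) = -1/304*49/2*(-1/151) = -49/608*(-1/151) = 49/91808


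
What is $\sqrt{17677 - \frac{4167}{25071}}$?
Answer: $\frac{10 \sqrt{12345403321}}{8357} \approx 132.95$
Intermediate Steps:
$\sqrt{17677 - \frac{4167}{25071}} = \sqrt{17677 - \frac{1389}{8357}} = \sqrt{\frac{147725300}{8357}} = \frac{10 \sqrt{12345403321}}{8357}$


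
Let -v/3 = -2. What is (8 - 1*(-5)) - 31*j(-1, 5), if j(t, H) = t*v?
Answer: 199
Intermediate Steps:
v = 6 (v = -3*(-2) = 6)
j(t, H) = 6*t (j(t, H) = t*6 = 6*t)
(8 - 1*(-5)) - 31*j(-1, 5) = (8 - 1*(-5)) - 186*(-1) = (8 + 5) - 31*(-6) = 13 + 186 = 199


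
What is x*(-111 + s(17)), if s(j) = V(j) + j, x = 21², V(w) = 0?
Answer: -41454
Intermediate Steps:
x = 441
s(j) = j (s(j) = 0 + j = j)
x*(-111 + s(17)) = 441*(-111 + 17) = 441*(-94) = -41454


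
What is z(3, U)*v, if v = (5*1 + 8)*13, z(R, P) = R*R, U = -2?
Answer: 1521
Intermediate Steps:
z(R, P) = R²
v = 169 (v = (5 + 8)*13 = 13*13 = 169)
z(3, U)*v = 3²*169 = 9*169 = 1521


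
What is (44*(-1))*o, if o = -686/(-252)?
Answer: -1078/9 ≈ -119.78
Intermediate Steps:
o = 49/18 (o = -686*(-1/252) = 49/18 ≈ 2.7222)
(44*(-1))*o = (44*(-1))*(49/18) = -44*49/18 = -1078/9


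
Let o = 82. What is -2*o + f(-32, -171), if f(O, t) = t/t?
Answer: -163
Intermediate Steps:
f(O, t) = 1
-2*o + f(-32, -171) = -2*82 + 1 = -164 + 1 = -163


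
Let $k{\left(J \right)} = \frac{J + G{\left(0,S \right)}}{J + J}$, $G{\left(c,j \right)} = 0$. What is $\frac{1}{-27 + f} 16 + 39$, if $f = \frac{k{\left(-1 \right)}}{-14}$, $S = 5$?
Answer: $\frac{29075}{757} \approx 38.408$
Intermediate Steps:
$k{\left(J \right)} = \frac{1}{2}$ ($k{\left(J \right)} = \frac{J + 0}{J + J} = \frac{J}{2 J} = J \frac{1}{2 J} = \frac{1}{2}$)
$f = - \frac{1}{28}$ ($f = \frac{1}{2 \left(-14\right)} = \frac{1}{2} \left(- \frac{1}{14}\right) = - \frac{1}{28} \approx -0.035714$)
$\frac{1}{-27 + f} 16 + 39 = \frac{1}{-27 - \frac{1}{28}} \cdot 16 + 39 = \frac{1}{- \frac{757}{28}} \cdot 16 + 39 = \left(- \frac{28}{757}\right) 16 + 39 = - \frac{448}{757} + 39 = \frac{29075}{757}$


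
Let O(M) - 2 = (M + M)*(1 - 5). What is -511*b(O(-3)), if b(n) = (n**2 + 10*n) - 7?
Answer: -474719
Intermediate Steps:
O(M) = 2 - 8*M (O(M) = 2 + (M + M)*(1 - 5) = 2 + (2*M)*(-4) = 2 - 8*M)
b(n) = -7 + n**2 + 10*n
-511*b(O(-3)) = -511*(-7 + (2 - 8*(-3))**2 + 10*(2 - 8*(-3))) = -511*(-7 + (2 + 24)**2 + 10*(2 + 24)) = -511*(-7 + 26**2 + 10*26) = -511*(-7 + 676 + 260) = -511*929 = -474719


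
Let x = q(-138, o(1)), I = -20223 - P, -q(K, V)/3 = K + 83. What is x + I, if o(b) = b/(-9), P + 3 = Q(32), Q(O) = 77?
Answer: -20132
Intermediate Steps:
P = 74 (P = -3 + 77 = 74)
o(b) = -b/9 (o(b) = b*(-⅑) = -b/9)
q(K, V) = -249 - 3*K (q(K, V) = -3*(K + 83) = -3*(83 + K) = -249 - 3*K)
I = -20297 (I = -20223 - 1*74 = -20223 - 74 = -20297)
x = 165 (x = -249 - 3*(-138) = -249 + 414 = 165)
x + I = 165 - 20297 = -20132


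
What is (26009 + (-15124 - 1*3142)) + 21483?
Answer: 29226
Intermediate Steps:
(26009 + (-15124 - 1*3142)) + 21483 = (26009 + (-15124 - 3142)) + 21483 = (26009 - 18266) + 21483 = 7743 + 21483 = 29226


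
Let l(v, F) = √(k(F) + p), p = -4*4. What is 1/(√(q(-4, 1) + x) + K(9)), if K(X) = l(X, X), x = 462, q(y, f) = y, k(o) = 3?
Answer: 1/(√458 + I*√13) ≈ 0.045437 - 0.0076551*I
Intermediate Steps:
p = -16
l(v, F) = I*√13 (l(v, F) = √(3 - 16) = √(-13) = I*√13)
K(X) = I*√13
1/(√(q(-4, 1) + x) + K(9)) = 1/(√(-4 + 462) + I*√13) = 1/(√458 + I*√13)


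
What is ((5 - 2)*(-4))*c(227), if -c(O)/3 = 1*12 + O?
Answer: 8604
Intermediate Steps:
c(O) = -36 - 3*O (c(O) = -3*(1*12 + O) = -3*(12 + O) = -36 - 3*O)
((5 - 2)*(-4))*c(227) = ((5 - 2)*(-4))*(-36 - 3*227) = (3*(-4))*(-36 - 681) = -12*(-717) = 8604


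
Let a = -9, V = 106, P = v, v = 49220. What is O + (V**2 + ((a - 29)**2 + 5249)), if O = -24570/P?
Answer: 88244081/4922 ≈ 17929.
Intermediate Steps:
P = 49220
O = -2457/4922 (O = -24570/49220 = -24570*1/49220 = -2457/4922 ≈ -0.49919)
O + (V**2 + ((a - 29)**2 + 5249)) = -2457/4922 + (106**2 + ((-9 - 29)**2 + 5249)) = -2457/4922 + (11236 + ((-38)**2 + 5249)) = -2457/4922 + (11236 + (1444 + 5249)) = -2457/4922 + (11236 + 6693) = -2457/4922 + 17929 = 88244081/4922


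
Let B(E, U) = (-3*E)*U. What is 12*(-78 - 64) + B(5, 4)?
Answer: -1764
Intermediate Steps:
B(E, U) = -3*E*U
12*(-78 - 64) + B(5, 4) = 12*(-78 - 64) - 3*5*4 = 12*(-142) - 60 = -1704 - 60 = -1764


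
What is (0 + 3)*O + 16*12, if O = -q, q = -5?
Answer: 207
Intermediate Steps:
O = 5 (O = -1*(-5) = 5)
(0 + 3)*O + 16*12 = (0 + 3)*5 + 16*12 = 3*5 + 192 = 15 + 192 = 207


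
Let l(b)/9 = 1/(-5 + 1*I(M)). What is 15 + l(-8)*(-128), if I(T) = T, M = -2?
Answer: 1257/7 ≈ 179.57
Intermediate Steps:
l(b) = -9/7 (l(b) = 9/(-5 + 1*(-2)) = 9/(-5 - 2) = 9/(-7) = 9*(-1/7) = -9/7)
15 + l(-8)*(-128) = 15 - 9/7*(-128) = 15 + 1152/7 = 1257/7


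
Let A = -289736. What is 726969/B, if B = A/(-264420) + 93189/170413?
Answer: 8189415822662685/18503954087 ≈ 4.4258e+5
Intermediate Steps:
B = 18503954087/11265151365 (B = -289736/(-264420) + 93189/170413 = -289736*(-1/264420) + 93189*(1/170413) = 72434/66105 + 93189/170413 = 18503954087/11265151365 ≈ 1.6426)
726969/B = 726969/(18503954087/11265151365) = 726969*(11265151365/18503954087) = 8189415822662685/18503954087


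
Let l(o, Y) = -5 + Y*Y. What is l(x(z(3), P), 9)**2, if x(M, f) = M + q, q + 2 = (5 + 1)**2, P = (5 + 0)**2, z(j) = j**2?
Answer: 5776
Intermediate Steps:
P = 25 (P = 5**2 = 25)
q = 34 (q = -2 + (5 + 1)**2 = -2 + 6**2 = -2 + 36 = 34)
x(M, f) = 34 + M (x(M, f) = M + 34 = 34 + M)
l(o, Y) = -5 + Y**2
l(x(z(3), P), 9)**2 = (-5 + 9**2)**2 = (-5 + 81)**2 = 76**2 = 5776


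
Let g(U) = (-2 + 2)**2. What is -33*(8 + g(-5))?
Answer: -264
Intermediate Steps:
g(U) = 0 (g(U) = 0**2 = 0)
-33*(8 + g(-5)) = -33*(8 + 0) = -33*8 = -264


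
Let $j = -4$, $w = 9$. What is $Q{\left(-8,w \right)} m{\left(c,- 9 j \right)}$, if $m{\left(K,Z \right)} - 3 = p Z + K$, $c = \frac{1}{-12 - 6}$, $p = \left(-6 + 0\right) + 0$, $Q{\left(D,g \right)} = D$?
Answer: $\frac{15340}{9} \approx 1704.4$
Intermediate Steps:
$p = -6$ ($p = -6 + 0 = -6$)
$c = - \frac{1}{18}$ ($c = \frac{1}{-18} = - \frac{1}{18} \approx -0.055556$)
$m{\left(K,Z \right)} = 3 + K - 6 Z$ ($m{\left(K,Z \right)} = 3 + \left(- 6 Z + K\right) = 3 + \left(K - 6 Z\right) = 3 + K - 6 Z$)
$Q{\left(-8,w \right)} m{\left(c,- 9 j \right)} = - 8 \left(3 - \frac{1}{18} - 6 \left(\left(-9\right) \left(-4\right)\right)\right) = - 8 \left(3 - \frac{1}{18} - 216\right) = \left(-8\right) \left(- \frac{3835}{18}\right) = \frac{15340}{9}$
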